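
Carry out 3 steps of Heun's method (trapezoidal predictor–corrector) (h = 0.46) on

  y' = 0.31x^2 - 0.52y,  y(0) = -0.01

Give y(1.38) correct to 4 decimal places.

0.2429

Heun: k1 = f(x_n, y_n); k2 = f(x_n + h, y_n + h·k1); y_{n+1} = y_n + (h/2)·(k1 + k2).
x=0.000000, y=-0.010000:
  k1 = f(0.000000, -0.010000) = 0.005200
  k2 = f(0.460000, -0.007608) = 0.069552
  y ← -0.010000 + (0.46/2)·(0.005200 + 0.069552) = 0.007193
x=0.460000, y=0.007193:
  k1 = f(0.460000, 0.007193) = 0.061856
  k2 = f(0.920000, 0.035647) = 0.243848
  y ← 0.007193 + (0.46/2)·(0.061856 + 0.243848) = 0.077505
x=0.920000, y=0.077505:
  k1 = f(0.920000, 0.077505) = 0.222082
  k2 = f(1.380000, 0.179662) = 0.496940
  y ← 0.077505 + (0.46/2)·(0.222082 + 0.496940) = 0.242880
y(1.38) ≈ 0.2429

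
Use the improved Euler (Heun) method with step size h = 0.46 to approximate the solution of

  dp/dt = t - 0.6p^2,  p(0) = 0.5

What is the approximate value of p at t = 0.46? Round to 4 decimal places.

0.5457

Heun: k1 = f(t_n, p_n); k2 = f(t_n + h, p_n + h·k1); p_{n+1} = p_n + (h/2)·(k1 + k2).
t=0.000000, p=0.500000:
  k1 = f(0.000000, 0.500000) = -0.150000
  k2 = f(0.460000, 0.431000) = 0.348543
  p ← 0.500000 + (0.46/2)·(-0.150000 + 0.348543) = 0.545665
p(0.46) ≈ 0.5457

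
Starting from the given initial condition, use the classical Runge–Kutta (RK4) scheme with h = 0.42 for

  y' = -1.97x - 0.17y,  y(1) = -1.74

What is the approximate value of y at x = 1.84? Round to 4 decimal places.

-3.7136

RK4: k1 = f(x_n, y_n); k2 = f(x_n + h/2, y_n + (h/2)·k1); k3 = f(x_n + h/2, y_n + (h/2)·k2); k4 = f(x_n + h, y_n + h·k3); y_{n+1} = y_n + (h/6)·(k1 + 2k2 + 2k3 + k4).
x=1.000000, y=-1.740000:
  k1 = f(1.000000, -1.740000) = -1.674200
  k2 = f(1.210000, -2.091582) = -2.028131
  k3 = f(1.210000, -2.165908) = -2.015496
  k4 = f(1.420000, -2.586508) = -2.357694
  y ← -1.740000 + (0.42/6)·(k1 + 2k2 + 2k3 + k4) = -2.588340
x=1.420000, y=-2.588340:
  k1 = f(1.420000, -2.588340) = -2.357382
  k2 = f(1.630000, -3.083391) = -2.686924
  k3 = f(1.630000, -3.152594) = -2.675159
  k4 = f(1.840000, -3.711907) = -2.993776
  y ← -2.588340 + (0.42/6)·(k1 + 2k2 + 2k3 + k4) = -3.713613
y(1.84) ≈ -3.7136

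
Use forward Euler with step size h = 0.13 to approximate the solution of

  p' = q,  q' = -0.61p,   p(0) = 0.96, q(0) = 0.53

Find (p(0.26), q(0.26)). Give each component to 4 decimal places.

Euler on (p,q): p_{n+1} = p_n + h·p', q_{n+1} = q_n + h·q'.
0.000000: (0.960000, 0.530000); f=(0.530000, -0.585600) → (1.028900, 0.453872)
0.130000: (1.028900, 0.453872); f=(0.453872, -0.627629) → (1.087903, 0.372280)
(p(0.26), q(0.26)) ≈ (1.0879, 0.3723)

1.0879, 0.3723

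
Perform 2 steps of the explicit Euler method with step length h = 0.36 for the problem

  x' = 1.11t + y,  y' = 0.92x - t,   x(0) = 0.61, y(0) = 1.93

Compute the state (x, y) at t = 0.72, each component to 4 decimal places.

2.2162, 2.4346

Euler on (x,y): x_{n+1} = x_n + h·x', y_{n+1} = y_n + h·y'.
0.000000: (0.610000, 1.930000); f=(1.930000, 0.561200) → (1.304800, 2.132032)
0.360000: (1.304800, 2.132032); f=(2.531632, 0.840416) → (2.216188, 2.434582)
(x(0.72), y(0.72)) ≈ (2.2162, 2.4346)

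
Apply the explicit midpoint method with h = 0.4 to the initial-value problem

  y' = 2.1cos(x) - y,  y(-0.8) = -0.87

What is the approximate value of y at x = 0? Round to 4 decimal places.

0.6581

Midpoint: k1 = f(x_n, y_n); k2 = f(x_n + h/2, y_n + (h/2)·k1); y_{n+1} = y_n + h·k2.
x=-0.800000, y=-0.870000:
  k1 = f(-0.800000, -0.870000) = 2.333084
  k2 = f(-0.600000, -0.403383) = 2.136588
  y ← -0.870000 + 0.4·2.136588 = -0.015365
x=-0.400000, y=-0.015365:
  k1 = f(-0.400000, -0.015365) = 1.949593
  k2 = f(-0.200000, 0.374554) = 1.683586
  y ← -0.015365 + 0.4·1.683586 = 0.658070
y(0) ≈ 0.6581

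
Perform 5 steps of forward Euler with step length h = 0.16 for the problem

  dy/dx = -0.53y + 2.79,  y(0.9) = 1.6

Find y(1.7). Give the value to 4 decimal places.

2.9115

Euler: y_{n+1} = y_n + h·f(x_n, y_n).
x=0.900000, y=1.600000: f=1.942000 → y ← 1.600000 + 0.16·1.942000 = 1.910720
x=1.060000, y=1.910720: f=1.777318 → y ← 1.910720 + 0.16·1.777318 = 2.195091
x=1.220000, y=2.195091: f=1.626602 → y ← 2.195091 + 0.16·1.626602 = 2.455347
x=1.380000, y=2.455347: f=1.488666 → y ← 2.455347 + 0.16·1.488666 = 2.693534
x=1.540000, y=2.693534: f=1.362427 → y ← 2.693534 + 0.16·1.362427 = 2.911522
y(1.7) ≈ 2.9115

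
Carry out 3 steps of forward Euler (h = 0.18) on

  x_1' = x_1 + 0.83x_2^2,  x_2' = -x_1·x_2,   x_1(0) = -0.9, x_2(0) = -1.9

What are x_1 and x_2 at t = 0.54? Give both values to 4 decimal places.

Euler on (x_1,x_2): x_1_{n+1} = x_1_n + h·x_1', x_2_{n+1} = x_2_n + h·x_2'.
0.000000: (-0.900000, -1.900000); f=(2.096300, -1.710000) → (-0.522666, -2.207800)
0.180000: (-0.522666, -2.207800); f=(3.523070, -1.153942) → (0.111487, -2.415510)
0.360000: (0.111487, -2.415510); f=(4.954276, 0.269297) → (1.003256, -2.367036)
(x_1(0.54), x_2(0.54)) ≈ (1.0033, -2.3670)

1.0033, -2.3670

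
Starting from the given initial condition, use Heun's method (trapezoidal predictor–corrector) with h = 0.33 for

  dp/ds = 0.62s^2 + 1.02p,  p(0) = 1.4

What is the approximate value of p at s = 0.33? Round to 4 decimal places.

1.9617

Heun: k1 = f(s_n, p_n); k2 = f(s_n + h, p_n + h·k1); p_{n+1} = p_n + (h/2)·(k1 + k2).
s=0.000000, p=1.400000:
  k1 = f(0.000000, 1.400000) = 1.428000
  k2 = f(0.330000, 1.871240) = 1.976183
  p ← 1.400000 + (0.33/2)·(1.428000 + 1.976183) = 1.961690
p(0.33) ≈ 1.9617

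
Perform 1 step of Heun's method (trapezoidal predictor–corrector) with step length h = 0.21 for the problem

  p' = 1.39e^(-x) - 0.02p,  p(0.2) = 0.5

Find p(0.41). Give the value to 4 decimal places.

Heun: k1 = f(x_n, p_n); k2 = f(x_n + h, p_n + h·k1); p_{n+1} = p_n + (h/2)·(k1 + k2).
x=0.200000, p=0.500000:
  k1 = f(0.200000, 0.500000) = 1.128036
  k2 = f(0.410000, 0.736888) = 0.907736
  p ← 0.500000 + (0.21/2)·(1.128036 + 0.907736) = 0.713756
p(0.41) ≈ 0.7138

0.7138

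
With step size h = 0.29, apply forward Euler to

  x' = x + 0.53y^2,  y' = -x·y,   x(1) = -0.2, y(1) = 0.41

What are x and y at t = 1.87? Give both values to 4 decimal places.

-0.3161, 0.4993

Euler on (x,y): x_{n+1} = x_n + h·x', y_{n+1} = y_n + h·y'.
1.000000: (-0.200000, 0.410000); f=(-0.110907, 0.082000) → (-0.232163, 0.433780)
1.290000: (-0.232163, 0.433780); f=(-0.132436, 0.100708) → (-0.270569, 0.462985)
1.580000: (-0.270569, 0.462985); f=(-0.156961, 0.125270) → (-0.316088, 0.499313)
(x(1.87), y(1.87)) ≈ (-0.3161, 0.4993)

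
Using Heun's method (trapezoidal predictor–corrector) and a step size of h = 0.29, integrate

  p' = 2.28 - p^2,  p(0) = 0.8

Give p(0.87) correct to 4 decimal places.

1.4099

Heun: k1 = f(s_n, p_n); k2 = f(s_n + h, p_n + h·k1); p_{n+1} = p_n + (h/2)·(k1 + k2).
s=0.000000, p=0.800000:
  k1 = f(0.000000, 0.800000) = 1.640000
  k2 = f(0.290000, 1.275600) = 0.652845
  p ← 0.800000 + (0.29/2)·(1.640000 + 0.652845) = 1.132462
s=0.290000, p=1.132462:
  k1 = f(0.290000, 1.132462) = 0.997529
  k2 = f(0.580000, 1.421746) = 0.258639
  p ← 1.132462 + (0.29/2)·(0.997529 + 0.258639) = 1.314607
s=0.580000, p=1.314607:
  k1 = f(0.580000, 1.314607) = 0.551809
  k2 = f(0.870000, 1.474631) = 0.105462
  p ← 1.314607 + (0.29/2)·(0.551809 + 0.105462) = 1.409911
p(0.87) ≈ 1.4099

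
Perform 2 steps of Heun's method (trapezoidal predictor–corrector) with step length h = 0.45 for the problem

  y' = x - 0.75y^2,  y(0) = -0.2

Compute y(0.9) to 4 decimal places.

Heun: k1 = f(x_n, y_n); k2 = f(x_n + h, y_n + h·k1); y_{n+1} = y_n + (h/2)·(k1 + k2).
x=0.000000, y=-0.200000:
  k1 = f(0.000000, -0.200000) = -0.030000
  k2 = f(0.450000, -0.213500) = 0.415813
  y ← -0.200000 + (0.45/2)·(-0.030000 + 0.415813) = -0.113192
x=0.450000, y=-0.113192:
  k1 = f(0.450000, -0.113192) = 0.440391
  k2 = f(0.900000, 0.084984) = 0.894583
  y ← -0.113192 + (0.45/2)·(0.440391 + 0.894583) = 0.187177
y(0.9) ≈ 0.1872

0.1872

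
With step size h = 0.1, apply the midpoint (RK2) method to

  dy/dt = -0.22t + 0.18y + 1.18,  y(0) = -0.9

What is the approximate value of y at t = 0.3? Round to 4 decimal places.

-0.5963

Midpoint: k1 = f(t_n, y_n); k2 = f(t_n + h/2, y_n + (h/2)·k1); y_{n+1} = y_n + h·k2.
t=0.000000, y=-0.900000:
  k1 = f(0.000000, -0.900000) = 1.018000
  k2 = f(0.050000, -0.849100) = 1.016162
  y ← -0.900000 + 0.1·1.016162 = -0.798384
t=0.100000, y=-0.798384:
  k1 = f(0.100000, -0.798384) = 1.014291
  k2 = f(0.150000, -0.747669) = 1.012420
  y ← -0.798384 + 0.1·1.012420 = -0.697142
t=0.200000, y=-0.697142:
  k1 = f(0.200000, -0.697142) = 1.010514
  k2 = f(0.250000, -0.646616) = 1.008609
  y ← -0.697142 + 0.1·1.008609 = -0.596281
y(0.3) ≈ -0.5963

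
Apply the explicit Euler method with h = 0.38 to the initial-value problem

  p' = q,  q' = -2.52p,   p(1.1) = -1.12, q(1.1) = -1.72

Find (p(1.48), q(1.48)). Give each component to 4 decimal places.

-1.7736, -0.6475

Euler on (p,q): p_{n+1} = p_n + h·p', q_{n+1} = q_n + h·q'.
1.100000: (-1.120000, -1.720000); f=(-1.720000, 2.822400) → (-1.773600, -0.647488)
(p(1.48), q(1.48)) ≈ (-1.7736, -0.6475)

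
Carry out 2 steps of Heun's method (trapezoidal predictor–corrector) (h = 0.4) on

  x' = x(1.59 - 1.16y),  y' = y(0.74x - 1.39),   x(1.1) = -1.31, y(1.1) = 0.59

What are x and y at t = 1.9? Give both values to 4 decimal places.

-3.6662, 0.1596

Heun on (x,y): k1 = f(t_n, state_n); k2 = f(t_n + h, state_n + h·k1); state_{n+1} = state_n + (h/2)·(k1 + k2).
1.100000: (-1.310000, 0.590000)
  k1 = (-1.186336, -1.392046)
  predictor → (-1.784534, 0.033182)
  k2 = (-2.768722, -0.089941)
  → (-2.101012, 0.293603)
1.500000: (-2.101012, 0.293603)
  k1 = (-2.625048, -0.864586)
  predictor → (-3.151031, -0.052232)
  k2 = (-5.201056, 0.194394)
  → (-3.666232, 0.159564)
(x(1.9), y(1.9)) ≈ (-3.6662, 0.1596)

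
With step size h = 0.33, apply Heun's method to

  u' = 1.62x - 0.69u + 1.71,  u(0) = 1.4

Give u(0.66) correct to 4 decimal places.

2.1062

Heun: k1 = f(x_n, u_n); k2 = f(x_n + h, u_n + h·k1); u_{n+1} = u_n + (h/2)·(k1 + k2).
x=0.000000, u=1.400000:
  k1 = f(0.000000, 1.400000) = 0.744000
  k2 = f(0.330000, 1.645520) = 1.109191
  u ← 1.400000 + (0.33/2)·(0.744000 + 1.109191) = 1.705777
x=0.330000, u=1.705777:
  k1 = f(0.330000, 1.705777) = 1.067614
  k2 = f(0.660000, 2.058089) = 1.359118
  u ← 1.705777 + (0.33/2)·(1.067614 + 1.359118) = 2.106187
u(0.66) ≈ 2.1062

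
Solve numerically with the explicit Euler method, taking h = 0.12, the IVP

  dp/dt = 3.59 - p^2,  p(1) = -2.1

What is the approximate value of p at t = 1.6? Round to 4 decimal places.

-3.5547

Euler: p_{n+1} = p_n + h·f(t_n, p_n).
t=1.000000, p=-2.100000: f=-0.820000 → p ← -2.100000 + 0.12·(-0.820000) = -2.198400
t=1.120000, p=-2.198400: f=-1.242963 → p ← -2.198400 + 0.12·(-1.242963) = -2.347556
t=1.240000, p=-2.347556: f=-1.921017 → p ← -2.347556 + 0.12·(-1.921017) = -2.578078
t=1.360000, p=-2.578078: f=-3.056484 → p ← -2.578078 + 0.12·(-3.056484) = -2.944856
t=1.480000, p=-2.944856: f=-5.082174 → p ← -2.944856 + 0.12·(-5.082174) = -3.554717
p(1.6) ≈ -3.5547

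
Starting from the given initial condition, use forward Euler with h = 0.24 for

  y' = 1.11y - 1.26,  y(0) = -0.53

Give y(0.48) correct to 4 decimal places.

Euler: y_{n+1} = y_n + h·f(t_n, y_n).
t=0.000000, y=-0.530000: f=-1.848300 → y ← -0.530000 + 0.24·(-1.848300) = -0.973592
t=0.240000, y=-0.973592: f=-2.340687 → y ← -0.973592 + 0.24·(-2.340687) = -1.535357
y(0.48) ≈ -1.5354

-1.5354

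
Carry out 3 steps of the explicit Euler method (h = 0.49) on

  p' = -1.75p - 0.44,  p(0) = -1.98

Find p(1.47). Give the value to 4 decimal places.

Euler: p_{n+1} = p_n + h·f(t_n, p_n).
t=0.000000, p=-1.980000: f=3.025000 → p ← -1.980000 + 0.49·3.025000 = -0.497750
t=0.490000, p=-0.497750: f=0.431063 → p ← -0.497750 + 0.49·0.431063 = -0.286529
t=0.980000, p=-0.286529: f=0.061426 → p ← -0.286529 + 0.49·0.061426 = -0.256430
p(1.47) ≈ -0.2564

-0.2564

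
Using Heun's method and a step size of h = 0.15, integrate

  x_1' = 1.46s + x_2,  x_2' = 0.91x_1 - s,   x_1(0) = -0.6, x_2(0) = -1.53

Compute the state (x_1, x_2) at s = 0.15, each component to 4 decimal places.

-0.8192, -1.6388

Heun on (x_1,x_2): k1 = f(s_n, state_n); k2 = f(s_n + h, state_n + h·k1); state_{n+1} = state_n + (h/2)·(k1 + k2).
0.000000: (-0.600000, -1.530000)
  k1 = (-1.530000, -0.546000)
  predictor → (-0.829500, -1.611900)
  k2 = (-1.392900, -0.904845)
  → (-0.819217, -1.638813)
(x_1(0.15), x_2(0.15)) ≈ (-0.8192, -1.6388)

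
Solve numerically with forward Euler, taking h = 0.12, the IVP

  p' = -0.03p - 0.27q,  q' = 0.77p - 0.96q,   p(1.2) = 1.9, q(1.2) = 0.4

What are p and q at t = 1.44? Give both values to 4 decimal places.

Euler on (p,q): p_{n+1} = p_n + h·p', q_{n+1} = q_n + h·q'.
1.200000: (1.900000, 0.400000); f=(-0.165000, 1.079000) → (1.880200, 0.529480)
1.320000: (1.880200, 0.529480); f=(-0.199366, 0.939453) → (1.856276, 0.642214)
(p(1.44), q(1.44)) ≈ (1.8563, 0.6422)

1.8563, 0.6422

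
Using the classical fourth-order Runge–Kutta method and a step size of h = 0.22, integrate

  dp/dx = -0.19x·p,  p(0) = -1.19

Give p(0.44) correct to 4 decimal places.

RK4: k1 = f(x_n, p_n); k2 = f(x_n + h/2, p_n + (h/2)·k1); k3 = f(x_n + h/2, p_n + (h/2)·k2); k4 = f(x_n + h, p_n + h·k3); p_{n+1} = p_n + (h/6)·(k1 + 2k2 + 2k3 + k4).
x=0.000000, p=-1.190000:
  k1 = f(0.000000, -1.190000) = 0.000000
  k2 = f(0.110000, -1.190000) = 0.024871
  k3 = f(0.110000, -1.187264) = 0.024814
  k4 = f(0.220000, -1.184541) = 0.049514
  p ← -1.190000 + (0.22/6)·(k1 + 2k2 + 2k3 + k4) = -1.184541
x=0.220000, p=-1.184541:
  k1 = f(0.220000, -1.184541) = 0.049514
  k2 = f(0.330000, -1.179094) = 0.073929
  k3 = f(0.330000, -1.176409) = 0.073761
  k4 = f(0.440000, -1.168314) = 0.097671
  p ← -1.184541 + (0.22/6)·(k1 + 2k2 + 2k3 + k4) = -1.168314
p(0.44) ≈ -1.1683

-1.1683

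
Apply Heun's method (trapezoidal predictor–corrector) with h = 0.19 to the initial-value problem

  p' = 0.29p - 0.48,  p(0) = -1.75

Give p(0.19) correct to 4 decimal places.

Heun: k1 = f(t_n, p_n); k2 = f(t_n + h, p_n + h·k1); p_{n+1} = p_n + (h/2)·(k1 + k2).
t=0.000000, p=-1.750000:
  k1 = f(0.000000, -1.750000) = -0.987500
  k2 = f(0.190000, -1.937625) = -1.041911
  p ← -1.750000 + (0.19/2)·(-0.987500 + (-1.041911)) = -1.942794
p(0.19) ≈ -1.9428

-1.9428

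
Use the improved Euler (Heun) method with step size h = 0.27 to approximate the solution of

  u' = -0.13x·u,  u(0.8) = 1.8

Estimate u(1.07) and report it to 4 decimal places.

Heun: k1 = f(x_n, u_n); k2 = f(x_n + h, u_n + h·k1); u_{n+1} = u_n + (h/2)·(k1 + k2).
x=0.800000, u=1.800000:
  k1 = f(0.800000, 1.800000) = -0.187200
  k2 = f(1.070000, 1.749456) = -0.243349
  u ← 1.800000 + (0.27/2)·(-0.187200 + (-0.243349)) = 1.741876
u(1.07) ≈ 1.7419

1.7419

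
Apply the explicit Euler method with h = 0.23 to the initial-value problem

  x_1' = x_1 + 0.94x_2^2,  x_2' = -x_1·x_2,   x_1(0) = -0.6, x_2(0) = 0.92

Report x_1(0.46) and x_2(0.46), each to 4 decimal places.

-0.4457, 1.1806

Euler on (x_1,x_2): x_1_{n+1} = x_1_n + h·x_1', x_2_{n+1} = x_2_n + h·x_2'.
0.000000: (-0.600000, 0.920000); f=(0.195616, 0.552000) → (-0.555008, 1.046960)
0.230000: (-0.555008, 1.046960); f=(0.475349, 0.581072) → (-0.445678, 1.180606)
(x_1(0.46), x_2(0.46)) ≈ (-0.4457, 1.1806)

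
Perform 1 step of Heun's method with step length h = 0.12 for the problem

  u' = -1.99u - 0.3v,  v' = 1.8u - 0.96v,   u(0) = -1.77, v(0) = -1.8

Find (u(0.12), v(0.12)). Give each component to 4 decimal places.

Heun on (u,v): k1 = f(t_n, state_n); k2 = f(t_n + h, state_n + h·k1); state_{n+1} = state_n + (h/2)·(k1 + k2).
0.000000: (-1.770000, -1.800000)
  k1 = (4.062300, -1.458000)
  predictor → (-1.282524, -1.974960)
  k2 = (3.144711, -0.412582)
  → (-1.337579, -1.912235)
(u(0.12), v(0.12)) ≈ (-1.3376, -1.9122)

-1.3376, -1.9122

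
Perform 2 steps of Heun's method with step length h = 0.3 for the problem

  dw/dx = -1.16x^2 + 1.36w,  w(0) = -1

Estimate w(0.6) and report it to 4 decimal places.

-2.3318

Heun: k1 = f(x_n, w_n); k2 = f(x_n + h, w_n + h·k1); w_{n+1} = w_n + (h/2)·(k1 + k2).
x=0.000000, w=-1.000000:
  k1 = f(0.000000, -1.000000) = -1.360000
  k2 = f(0.300000, -1.408000) = -2.019280
  w ← -1.000000 + (0.3/2)·(-1.360000 + (-2.019280)) = -1.506892
x=0.300000, w=-1.506892:
  k1 = f(0.300000, -1.506892) = -2.153773
  k2 = f(0.600000, -2.153024) = -3.345713
  w ← -1.506892 + (0.3/2)·(-2.153773 + (-3.345713)) = -2.331815
w(0.6) ≈ -2.3318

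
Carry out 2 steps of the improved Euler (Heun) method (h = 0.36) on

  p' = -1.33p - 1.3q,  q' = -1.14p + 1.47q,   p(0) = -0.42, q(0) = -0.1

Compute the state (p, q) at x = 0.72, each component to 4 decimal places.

-0.1899, 0.1095

Heun on (p,q): k1 = f(x_n, state_n); k2 = f(x_n + h, state_n + h·k1); state_{n+1} = state_n + (h/2)·(k1 + k2).
0.000000: (-0.420000, -0.100000)
  k1 = (0.688600, 0.331800)
  predictor → (-0.172104, 0.019448)
  k2 = (0.203616, 0.224787)
  → (-0.259401, 0.000186)
0.360000: (-0.259401, 0.000186)
  k1 = (0.344762, 0.295990)
  predictor → (-0.135287, 0.106742)
  k2 = (0.041167, 0.311138)
  → (-0.189934, 0.109469)
(p(0.72), q(0.72)) ≈ (-0.1899, 0.1095)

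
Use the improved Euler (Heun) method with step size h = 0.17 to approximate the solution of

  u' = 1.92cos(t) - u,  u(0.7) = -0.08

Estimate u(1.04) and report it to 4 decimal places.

Heun: k1 = f(t_n, u_n); k2 = f(t_n + h, u_n + h·k1); u_{n+1} = u_n + (h/2)·(k1 + k2).
t=0.700000, u=-0.080000:
  k1 = f(0.700000, -0.080000) = 1.548497
  k2 = f(0.870000, 0.183244) = 1.054822
  u ← -0.080000 + (0.17/2)·(1.548497 + 1.054822) = 0.141282
t=0.870000, u=0.141282:
  k1 = f(0.870000, 0.141282) = 1.096785
  k2 = f(1.040000, 0.327736) = 0.644207
  u ← 0.141282 + (0.17/2)·(1.096785 + 0.644207) = 0.289266
u(1.04) ≈ 0.2893

0.2893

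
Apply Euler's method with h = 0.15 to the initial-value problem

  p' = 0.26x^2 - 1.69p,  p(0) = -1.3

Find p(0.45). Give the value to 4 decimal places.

Euler: p_{n+1} = p_n + h·f(x_n, p_n).
x=0.000000, p=-1.300000: f=2.197000 → p ← -1.300000 + 0.15·2.197000 = -0.970450
x=0.150000, p=-0.970450: f=1.645910 → p ← -0.970450 + 0.15·1.645910 = -0.723563
x=0.300000, p=-0.723563: f=1.246222 → p ← -0.723563 + 0.15·1.246222 = -0.536630
p(0.45) ≈ -0.5366

-0.5366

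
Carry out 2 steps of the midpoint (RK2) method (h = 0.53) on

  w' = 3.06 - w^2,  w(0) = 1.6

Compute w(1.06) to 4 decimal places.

Midpoint: k1 = f(x_n, w_n); k2 = f(x_n + h/2, w_n + (h/2)·k1); w_{n+1} = w_n + h·k2.
x=0.000000, w=1.600000:
  k1 = f(0.000000, 1.600000) = 0.500000
  k2 = f(0.265000, 1.732500) = 0.058444
  w ← 1.600000 + 0.53·0.058444 = 1.630975
x=0.530000, w=1.630975:
  k1 = f(0.530000, 1.630975) = 0.399920
  k2 = f(0.795000, 1.736954) = 0.042991
  w ← 1.630975 + 0.53·0.042991 = 1.653760
w(1.06) ≈ 1.6538

1.6538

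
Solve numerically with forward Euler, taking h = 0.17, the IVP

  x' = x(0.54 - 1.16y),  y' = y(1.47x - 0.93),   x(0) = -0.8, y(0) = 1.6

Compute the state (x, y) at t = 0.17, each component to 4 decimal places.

-0.6210, 1.0272

Euler on (x,y): x_{n+1} = x_n + h·x', y_{n+1} = y_n + h·y'.
0.000000: (-0.800000, 1.600000); f=(1.052800, -3.369600) → (-0.621024, 1.027168)
(x(0.17), y(0.17)) ≈ (-0.6210, 1.0272)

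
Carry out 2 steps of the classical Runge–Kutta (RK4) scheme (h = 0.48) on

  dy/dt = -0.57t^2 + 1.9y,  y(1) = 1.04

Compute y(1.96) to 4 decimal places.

RK4: k1 = f(t_n, y_n); k2 = f(t_n + h/2, y_n + (h/2)·k1); k3 = f(t_n + h/2, y_n + (h/2)·k2); k4 = f(t_n + h, y_n + h·k3); y_{n+1} = y_n + (h/6)·(k1 + 2k2 + 2k3 + k4).
t=1.000000, y=1.040000:
  k1 = f(1.000000, 1.040000) = 1.406000
  k2 = f(1.240000, 1.377440) = 1.740704
  k3 = f(1.240000, 1.457769) = 1.893329
  k4 = f(1.480000, 1.948798) = 2.454188
  y ← 1.040000 + (0.48/6)·(k1 + 2k2 + 2k3 + k4) = 1.930260
t=1.480000, y=1.930260:
  k1 = f(1.480000, 1.930260) = 2.418967
  k2 = f(1.720000, 2.510812) = 3.084255
  k3 = f(1.720000, 2.670482) = 3.387627
  k4 = f(1.960000, 3.556321) = 4.567299
  y ← 1.930260 + (0.48/6)·(k1 + 2k2 + 2k3 + k4) = 3.524663
y(1.96) ≈ 3.5247

3.5247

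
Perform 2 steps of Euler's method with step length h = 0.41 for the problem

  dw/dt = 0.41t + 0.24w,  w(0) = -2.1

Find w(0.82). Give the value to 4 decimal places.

Euler: w_{n+1} = w_n + h·f(t_n, w_n).
t=0.000000, w=-2.100000: f=-0.504000 → w ← -2.100000 + 0.41·(-0.504000) = -2.306640
t=0.410000, w=-2.306640: f=-0.385494 → w ← -2.306640 + 0.41·(-0.385494) = -2.464692
w(0.82) ≈ -2.4647

-2.4647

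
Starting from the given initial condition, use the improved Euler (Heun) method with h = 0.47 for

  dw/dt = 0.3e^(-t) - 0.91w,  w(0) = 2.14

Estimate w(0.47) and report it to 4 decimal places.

1.5049

Heun: k1 = f(t_n, w_n); k2 = f(t_n + h, w_n + h·k1); w_{n+1} = w_n + (h/2)·(k1 + k2).
t=0.000000, w=2.140000:
  k1 = f(0.000000, 2.140000) = -1.647400
  k2 = f(0.470000, 1.365722) = -1.055306
  w ← 2.140000 + (0.47/2)·(-1.647400 + (-1.055306)) = 1.504864
w(0.47) ≈ 1.5049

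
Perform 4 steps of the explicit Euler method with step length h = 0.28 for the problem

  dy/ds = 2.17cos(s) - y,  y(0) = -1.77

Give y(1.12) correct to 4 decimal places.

0.8300

Euler: y_{n+1} = y_n + h·f(s_n, y_n).
s=0.000000, y=-1.770000: f=3.940000 → y ← -1.770000 + 0.28·3.940000 = -0.666800
s=0.280000, y=-0.666800: f=2.752290 → y ← -0.666800 + 0.28·2.752290 = 0.103841
s=0.560000, y=0.103841: f=1.734702 → y ← 0.103841 + 0.28·1.734702 = 0.589558
s=0.840000, y=0.589558: f=0.858836 → y ← 0.589558 + 0.28·0.858836 = 0.830032
y(1.12) ≈ 0.8300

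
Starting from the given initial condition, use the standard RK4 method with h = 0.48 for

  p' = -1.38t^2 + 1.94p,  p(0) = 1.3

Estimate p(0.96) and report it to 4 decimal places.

7.6326

RK4: k1 = f(t_n, p_n); k2 = f(t_n + h/2, p_n + (h/2)·k1); k3 = f(t_n + h/2, p_n + (h/2)·k2); k4 = f(t_n + h, p_n + h·k3); p_{n+1} = p_n + (h/6)·(k1 + 2k2 + 2k3 + k4).
t=0.000000, p=1.300000:
  k1 = f(0.000000, 1.300000) = 2.522000
  k2 = f(0.240000, 1.905280) = 3.616755
  k3 = f(0.240000, 2.168021) = 4.126473
  k4 = f(0.480000, 3.280707) = 6.046620
  p ← 1.300000 + (0.48/6)·(k1 + 2k2 + 2k3 + k4) = 3.224406
t=0.480000, p=3.224406:
  k1 = f(0.480000, 3.224406) = 5.937396
  k2 = f(0.720000, 4.649381) = 8.304407
  k3 = f(0.720000, 5.217464) = 9.406488
  k4 = f(0.960000, 7.739520) = 13.742862
  p ← 3.224406 + (0.48/6)·(k1 + 2k2 + 2k3 + k4) = 7.632570
p(0.96) ≈ 7.6326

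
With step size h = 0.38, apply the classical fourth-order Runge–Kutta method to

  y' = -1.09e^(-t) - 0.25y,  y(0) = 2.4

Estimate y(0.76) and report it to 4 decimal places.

1.4625

RK4: k1 = f(t_n, y_n); k2 = f(t_n + h/2, y_n + (h/2)·k1); k3 = f(t_n + h/2, y_n + (h/2)·k2); k4 = f(t_n + h, y_n + h·k3); y_{n+1} = y_n + (h/6)·(k1 + 2k2 + 2k3 + k4).
t=0.000000, y=2.400000:
  k1 = f(0.000000, 2.400000) = -1.690000
  k2 = f(0.190000, 2.078900) = -1.421110
  k3 = f(0.190000, 2.129989) = -1.433883
  k4 = f(0.380000, 1.855125) = -1.209190
  y ← 2.400000 + (0.38/6)·(k1 + 2k2 + 2k3 + k4) = 1.854752
t=0.380000, y=1.854752:
  k1 = f(0.380000, 1.854752) = -1.209097
  k2 = f(0.570000, 1.625024) = -1.022679
  k3 = f(0.570000, 1.660443) = -1.031534
  k4 = f(0.760000, 1.462769) = -0.875449
  y ← 1.854752 + (0.38/6)·(k1 + 2k2 + 2k3 + k4) = 1.462531
y(0.76) ≈ 1.4625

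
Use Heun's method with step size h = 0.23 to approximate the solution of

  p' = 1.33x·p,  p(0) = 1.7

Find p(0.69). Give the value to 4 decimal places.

2.3270

Heun: k1 = f(x_n, p_n); k2 = f(x_n + h, p_n + h·k1); p_{n+1} = p_n + (h/2)·(k1 + k2).
x=0.000000, p=1.700000:
  k1 = f(0.000000, 1.700000) = 0.000000
  k2 = f(0.230000, 1.700000) = 0.520030
  p ← 1.700000 + (0.23/2)·(0.000000 + 0.520030) = 1.759803
x=0.230000, p=1.759803:
  k1 = f(0.230000, 1.759803) = 0.538324
  k2 = f(0.460000, 1.883618) = 1.152397
  p ← 1.759803 + (0.23/2)·(0.538324 + 1.152397) = 1.954236
x=0.460000, p=1.954236:
  k1 = f(0.460000, 1.954236) = 1.195602
  k2 = f(0.690000, 2.229225) = 2.045760
  p ← 1.954236 + (0.23/2)·(1.195602 + 2.045760) = 2.326993
p(0.69) ≈ 2.3270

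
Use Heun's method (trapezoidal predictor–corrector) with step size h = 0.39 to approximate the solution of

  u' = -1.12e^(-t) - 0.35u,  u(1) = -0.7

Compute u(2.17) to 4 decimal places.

-0.6896

Heun: k1 = f(t_n, u_n); k2 = f(t_n + h, u_n + h·k1); u_{n+1} = u_n + (h/2)·(k1 + k2).
t=1.000000, u=-0.700000:
  k1 = f(1.000000, -0.700000) = -0.167025
  k2 = f(1.390000, -0.765140) = -0.011165
  u ← -0.700000 + (0.39/2)·(-0.167025 + (-0.011165)) = -0.734747
t=1.390000, u=-0.734747:
  k1 = f(1.390000, -0.734747) = -0.021803
  k2 = f(1.780000, -0.743250) = 0.071263
  u ← -0.734747 + (0.39/2)·(-0.021803 + 0.071263) = -0.725102
t=1.780000, u=-0.725102:
  k1 = f(1.780000, -0.725102) = 0.064911
  k2 = f(2.170000, -0.699787) = 0.117047
  u ← -0.725102 + (0.39/2)·(0.064911 + 0.117047) = -0.689621
u(2.17) ≈ -0.6896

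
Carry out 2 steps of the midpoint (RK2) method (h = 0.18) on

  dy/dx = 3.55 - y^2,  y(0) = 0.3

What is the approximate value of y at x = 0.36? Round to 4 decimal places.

Midpoint: k1 = f(x_n, y_n); k2 = f(x_n + h/2, y_n + (h/2)·k1); y_{n+1} = y_n + h·k2.
x=0.000000, y=0.300000:
  k1 = f(0.000000, 0.300000) = 3.460000
  k2 = f(0.090000, 0.611400) = 3.176190
  y ← 0.300000 + 0.18·3.176190 = 0.871714
x=0.180000, y=0.871714:
  k1 = f(0.180000, 0.871714) = 2.790114
  k2 = f(0.270000, 1.122824) = 2.289265
  y ← 0.871714 + 0.18·2.289265 = 1.283782
y(0.36) ≈ 1.2838

1.2838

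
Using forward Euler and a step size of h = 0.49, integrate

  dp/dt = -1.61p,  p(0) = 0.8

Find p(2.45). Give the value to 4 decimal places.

Euler: p_{n+1} = p_n + h·f(t_n, p_n).
t=0.000000, p=0.800000: f=-1.288000 → p ← 0.800000 + 0.49·(-1.288000) = 0.168880
t=0.490000, p=0.168880: f=-0.271897 → p ← 0.168880 + 0.49·(-0.271897) = 0.035651
t=0.980000, p=0.035651: f=-0.057397 → p ← 0.035651 + 0.49·(-0.057397) = 0.007526
t=1.470000, p=0.007526: f=-0.012117 → p ← 0.007526 + 0.49·(-0.012117) = 0.001589
t=1.960000, p=0.001589: f=-0.002558 → p ← 0.001589 + 0.49·(-0.002558) = 0.000335
p(2.45) ≈ 0.0003

0.0003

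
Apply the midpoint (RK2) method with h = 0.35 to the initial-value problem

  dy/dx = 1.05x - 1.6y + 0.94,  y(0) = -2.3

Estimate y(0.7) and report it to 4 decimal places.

Midpoint: k1 = f(x_n, y_n); k2 = f(x_n + h/2, y_n + (h/2)·k1); y_{n+1} = y_n + h·k2.
x=0.000000, y=-2.300000:
  k1 = f(0.000000, -2.300000) = 4.620000
  k2 = f(0.175000, -1.491500) = 3.510150
  y ← -2.300000 + 0.35·3.510150 = -1.071447
x=0.350000, y=-1.071447:
  k1 = f(0.350000, -1.071447) = 3.021816
  k2 = f(0.525000, -0.542630) = 2.359458
  y ← -1.071447 + 0.35·2.359458 = -0.245637
y(0.7) ≈ -0.2456

-0.2456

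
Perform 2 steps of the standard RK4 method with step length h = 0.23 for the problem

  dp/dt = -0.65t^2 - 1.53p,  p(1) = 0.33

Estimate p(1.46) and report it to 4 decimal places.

-0.1795

RK4: k1 = f(t_n, p_n); k2 = f(t_n + h/2, p_n + (h/2)·k1); k3 = f(t_n + h/2, p_n + (h/2)·k2); k4 = f(t_n + h, p_n + h·k3); p_{n+1} = p_n + (h/6)·(k1 + 2k2 + 2k3 + k4).
t=1.000000, p=0.330000:
  k1 = f(1.000000, 0.330000) = -1.154900
  k2 = f(1.115000, 0.197187) = -1.109792
  k3 = f(1.115000, 0.202374) = -1.117728
  k4 = f(1.230000, 0.072922) = -1.094956
  p ← 0.330000 + (0.23/6)·(k1 + 2k2 + 2k3 + k4) = 0.072979
t=1.230000, p=0.072979:
  k1 = f(1.230000, 0.072979) = -1.095043
  k2 = f(1.345000, -0.052951) = -1.094851
  k3 = f(1.345000, -0.052929) = -1.094885
  k4 = f(1.460000, -0.178845) = -1.111908
  p ← 0.072979 + (0.23/6)·(k1 + 2k2 + 2k3 + k4) = -0.179501
p(1.46) ≈ -0.1795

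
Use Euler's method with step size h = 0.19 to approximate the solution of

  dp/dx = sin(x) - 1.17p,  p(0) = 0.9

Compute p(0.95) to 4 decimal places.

Euler: p_{n+1} = p_n + h·f(x_n, p_n).
x=0.000000, p=0.900000: f=-1.053000 → p ← 0.900000 + 0.19·(-1.053000) = 0.699930
x=0.190000, p=0.699930: f=-0.630059 → p ← 0.699930 + 0.19·(-0.630059) = 0.580219
x=0.380000, p=0.580219: f=-0.307935 → p ← 0.580219 + 0.19·(-0.307935) = 0.521711
x=0.570000, p=0.521711: f=-0.070770 → p ← 0.521711 + 0.19·(-0.070770) = 0.508265
x=0.760000, p=0.508265: f=0.094252 → p ← 0.508265 + 0.19·0.094252 = 0.526173
p(0.95) ≈ 0.5262

0.5262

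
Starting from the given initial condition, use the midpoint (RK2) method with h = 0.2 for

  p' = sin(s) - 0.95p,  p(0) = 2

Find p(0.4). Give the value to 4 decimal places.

Midpoint: k1 = f(s_n, p_n); k2 = f(s_n + h/2, p_n + (h/2)·k1); p_{n+1} = p_n + h·k2.
s=0.000000, p=2.000000:
  k1 = f(0.000000, 2.000000) = -1.900000
  k2 = f(0.100000, 1.810000) = -1.619667
  p ← 2.000000 + 0.2·(-1.619667) = 1.676067
s=0.200000, p=1.676067:
  k1 = f(0.200000, 1.676067) = -1.393594
  k2 = f(0.300000, 1.536707) = -1.164352
  p ← 1.676067 + 0.2·(-1.164352) = 1.443196
p(0.4) ≈ 1.4432

1.4432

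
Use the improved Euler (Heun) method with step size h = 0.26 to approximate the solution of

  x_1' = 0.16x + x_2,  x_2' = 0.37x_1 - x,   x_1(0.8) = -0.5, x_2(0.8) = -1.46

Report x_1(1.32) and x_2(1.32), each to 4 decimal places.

-1.3308, -2.1800

Heun on (x_1,x_2): k1 = f(x_n, state_n); k2 = f(x_n + h, state_n + h·k1); state_{n+1} = state_n + (h/2)·(k1 + k2).
0.800000: (-0.500000, -1.460000)
  k1 = (-1.332000, -0.985000)
  predictor → (-0.846320, -1.716100)
  k2 = (-1.546500, -1.373138)
  → (-0.874205, -1.766558)
1.060000: (-0.874205, -1.766558)
  k1 = (-1.596958, -1.383456)
  predictor → (-1.289414, -2.126257)
  k2 = (-1.915057, -1.797083)
  → (-1.330767, -2.180028)
(x_1(1.32), x_2(1.32)) ≈ (-1.3308, -2.1800)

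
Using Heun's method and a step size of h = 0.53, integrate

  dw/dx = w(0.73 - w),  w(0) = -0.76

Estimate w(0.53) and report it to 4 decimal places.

-1.8135

Heun: k1 = f(x_n, w_n); k2 = f(x_n + h, w_n + h·k1); w_{n+1} = w_n + (h/2)·(k1 + k2).
x=0.000000, w=-0.760000:
  k1 = f(0.000000, -0.760000) = -1.132400
  k2 = f(0.530000, -1.360172) = -2.842993
  w ← -0.760000 + (0.53/2)·(-1.132400 + (-2.842993)) = -1.813479
w(0.53) ≈ -1.8135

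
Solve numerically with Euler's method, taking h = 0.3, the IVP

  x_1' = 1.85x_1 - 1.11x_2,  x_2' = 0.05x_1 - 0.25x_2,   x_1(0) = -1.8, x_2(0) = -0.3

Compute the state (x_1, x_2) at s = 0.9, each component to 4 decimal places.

-6.2615, -0.3594

Euler on (x_1,x_2): x_1_{n+1} = x_1_n + h·x_1', x_2_{n+1} = x_2_n + h·x_2'.
0.000000: (-1.800000, -0.300000); f=(-2.997000, -0.015000) → (-2.699100, -0.304500)
0.300000: (-2.699100, -0.304500); f=(-4.655340, -0.058830) → (-4.095702, -0.322149)
0.600000: (-4.095702, -0.322149); f=(-7.219463, -0.124248) → (-6.261541, -0.359423)
(x_1(0.9), x_2(0.9)) ≈ (-6.2615, -0.3594)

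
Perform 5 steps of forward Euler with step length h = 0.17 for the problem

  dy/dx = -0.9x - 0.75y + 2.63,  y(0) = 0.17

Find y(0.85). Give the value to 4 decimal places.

1.5906

Euler: y_{n+1} = y_n + h·f(x_n, y_n).
x=0.000000, y=0.170000: f=2.502500 → y ← 0.170000 + 0.17·2.502500 = 0.595425
x=0.170000, y=0.595425: f=2.030431 → y ← 0.595425 + 0.17·2.030431 = 0.940598
x=0.340000, y=0.940598: f=1.618551 → y ← 0.940598 + 0.17·1.618551 = 1.215752
x=0.510000, y=1.215752: f=1.259186 → y ← 1.215752 + 0.17·1.259186 = 1.429814
x=0.680000, y=1.429814: f=0.945640 → y ← 1.429814 + 0.17·0.945640 = 1.590572
y(0.85) ≈ 1.5906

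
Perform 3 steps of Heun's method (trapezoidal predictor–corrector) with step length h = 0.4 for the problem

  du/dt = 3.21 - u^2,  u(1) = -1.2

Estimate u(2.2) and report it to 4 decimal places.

Heun: k1 = f(t_n, u_n); k2 = f(t_n + h, u_n + h·k1); u_{n+1} = u_n + (h/2)·(k1 + k2).
t=1.000000, u=-1.200000:
  k1 = f(1.000000, -1.200000) = 1.770000
  k2 = f(1.400000, -0.492000) = 2.967936
  u ← -1.200000 + (0.4/2)·(1.770000 + 2.967936) = -0.252413
t=1.400000, u=-0.252413:
  k1 = f(1.400000, -0.252413) = 3.146288
  k2 = f(1.800000, 1.006102) = 2.197758
  u ← -0.252413 + (0.4/2)·(3.146288 + 2.197758) = 0.816396
t=1.800000, u=0.816396:
  k1 = f(1.800000, 0.816396) = 2.543497
  k2 = f(2.200000, 1.833795) = -0.152805
  u ← 0.816396 + (0.4/2)·(2.543497 + (-0.152805)) = 1.294535
u(2.2) ≈ 1.2945

1.2945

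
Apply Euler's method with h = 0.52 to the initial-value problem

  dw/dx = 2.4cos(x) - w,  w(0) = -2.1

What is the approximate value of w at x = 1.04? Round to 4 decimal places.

Euler: w_{n+1} = w_n + h·f(x_n, w_n).
x=0.000000, w=-2.100000: f=4.500000 → w ← -2.100000 + 0.52·4.500000 = 0.240000
x=0.520000, w=0.240000: f=1.842766 → w ← 0.240000 + 0.52·1.842766 = 1.198238
w(1.04) ≈ 1.1982

1.1982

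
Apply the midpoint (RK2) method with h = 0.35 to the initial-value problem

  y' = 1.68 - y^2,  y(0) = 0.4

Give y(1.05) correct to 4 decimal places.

1.1826

Midpoint: k1 = f(x_n, y_n); k2 = f(x_n + h/2, y_n + (h/2)·k1); y_{n+1} = y_n + h·k2.
x=0.000000, y=0.400000:
  k1 = f(0.000000, 0.400000) = 1.520000
  k2 = f(0.175000, 0.666000) = 1.236444
  y ← 0.400000 + 0.35·1.236444 = 0.832755
x=0.350000, y=0.832755:
  k1 = f(0.350000, 0.832755) = 0.986518
  k2 = f(0.525000, 1.005396) = 0.669179
  y ← 0.832755 + 0.35·0.669179 = 1.066968
x=0.700000, y=1.066968:
  k1 = f(0.700000, 1.066968) = 0.541579
  k2 = f(0.875000, 1.161744) = 0.330350
  y ← 1.066968 + 0.35·0.330350 = 1.182590
y(1.05) ≈ 1.1826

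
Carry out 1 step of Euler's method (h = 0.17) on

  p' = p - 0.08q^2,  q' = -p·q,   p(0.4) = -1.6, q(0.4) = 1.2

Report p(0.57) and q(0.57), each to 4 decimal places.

Euler on (p,q): p_{n+1} = p_n + h·p', q_{n+1} = q_n + h·q'.
0.400000: (-1.600000, 1.200000); f=(-1.715200, 1.920000) → (-1.891584, 1.526400)
(p(0.57), q(0.57)) ≈ (-1.8916, 1.5264)

-1.8916, 1.5264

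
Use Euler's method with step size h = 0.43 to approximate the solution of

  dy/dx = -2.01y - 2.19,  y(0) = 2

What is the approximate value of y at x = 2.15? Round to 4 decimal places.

-1.0894

Euler: y_{n+1} = y_n + h·f(x_n, y_n).
x=0.000000, y=2.000000: f=-6.210000 → y ← 2.000000 + 0.43·(-6.210000) = -0.670300
x=0.430000, y=-0.670300: f=-0.842697 → y ← -0.670300 + 0.43·(-0.842697) = -1.032660
x=0.860000, y=-1.032660: f=-0.114354 → y ← -1.032660 + 0.43·(-0.114354) = -1.081832
x=1.290000, y=-1.081832: f=-0.015518 → y ← -1.081832 + 0.43·(-0.015518) = -1.088505
x=1.720000, y=-1.088505: f=-0.002106 → y ← -1.088505 + 0.43·(-0.002106) = -1.089410
y(2.15) ≈ -1.0894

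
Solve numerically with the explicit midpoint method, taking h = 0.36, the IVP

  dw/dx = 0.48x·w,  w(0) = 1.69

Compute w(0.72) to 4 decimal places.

1.9102

Midpoint: k1 = f(x_n, w_n); k2 = f(x_n + h/2, w_n + (h/2)·k1); w_{n+1} = w_n + h·k2.
x=0.000000, w=1.690000:
  k1 = f(0.000000, 1.690000) = 0.000000
  k2 = f(0.180000, 1.690000) = 0.146016
  w ← 1.690000 + 0.36·0.146016 = 1.742566
x=0.360000, w=1.742566:
  k1 = f(0.360000, 1.742566) = 0.301115
  k2 = f(0.540000, 1.796767) = 0.465722
  w ← 1.742566 + 0.36·0.465722 = 1.910226
w(0.72) ≈ 1.9102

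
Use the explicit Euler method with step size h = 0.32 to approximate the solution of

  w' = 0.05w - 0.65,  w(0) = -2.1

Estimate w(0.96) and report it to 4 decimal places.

-2.8365

Euler: w_{n+1} = w_n + h·f(x_n, w_n).
x=0.000000, w=-2.100000: f=-0.755000 → w ← -2.100000 + 0.32·(-0.755000) = -2.341600
x=0.320000, w=-2.341600: f=-0.767080 → w ← -2.341600 + 0.32·(-0.767080) = -2.587066
x=0.640000, w=-2.587066: f=-0.779353 → w ← -2.587066 + 0.32·(-0.779353) = -2.836459
w(0.96) ≈ -2.8365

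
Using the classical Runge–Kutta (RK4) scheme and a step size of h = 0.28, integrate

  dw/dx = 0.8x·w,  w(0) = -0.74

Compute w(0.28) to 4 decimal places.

RK4: k1 = f(x_n, w_n); k2 = f(x_n + h/2, w_n + (h/2)·k1); k3 = f(x_n + h/2, w_n + (h/2)·k2); k4 = f(x_n + h, w_n + h·k3); w_{n+1} = w_n + (h/6)·(k1 + 2k2 + 2k3 + k4).
x=0.000000, w=-0.740000:
  k1 = f(0.000000, -0.740000) = 0.000000
  k2 = f(0.140000, -0.740000) = -0.082880
  k3 = f(0.140000, -0.751603) = -0.084180
  k4 = f(0.280000, -0.763570) = -0.171040
  w ← -0.740000 + (0.28/6)·(k1 + 2k2 + 2k3 + k4) = -0.763574
w(0.28) ≈ -0.7636

-0.7636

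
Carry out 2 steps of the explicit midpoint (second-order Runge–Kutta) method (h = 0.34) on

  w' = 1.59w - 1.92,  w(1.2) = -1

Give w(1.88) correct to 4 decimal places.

-5.0730

Midpoint: k1 = f(x_n, w_n); k2 = f(x_n + h/2, w_n + (h/2)·k1); w_{n+1} = w_n + h·k2.
x=1.200000, w=-1.000000:
  k1 = f(1.200000, -1.000000) = -3.510000
  k2 = f(1.370000, -1.596700) = -4.458753
  w ← -1.000000 + 0.34·(-4.458753) = -2.515976
x=1.540000, w=-2.515976:
  k1 = f(1.540000, -2.515976) = -5.920402
  k2 = f(1.710000, -3.522444) = -7.520686
  w ← -2.515976 + 0.34·(-7.520686) = -5.073009
w(1.88) ≈ -5.0730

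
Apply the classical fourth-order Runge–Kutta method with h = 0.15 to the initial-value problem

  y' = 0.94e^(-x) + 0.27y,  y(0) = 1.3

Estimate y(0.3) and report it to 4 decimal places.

RK4: k1 = f(x_n, y_n); k2 = f(x_n + h/2, y_n + (h/2)·k1); k3 = f(x_n + h/2, y_n + (h/2)·k2); k4 = f(x_n + h, y_n + h·k3); y_{n+1} = y_n + (h/6)·(k1 + 2k2 + 2k3 + k4).
x=0.000000, y=1.300000:
  k1 = f(0.000000, 1.300000) = 1.291000
  k2 = f(0.075000, 1.396825) = 1.249222
  k3 = f(0.075000, 1.393692) = 1.248376
  k4 = f(0.150000, 1.487256) = 1.210625
  y ← 1.300000 + (0.15/6)·(k1 + 2k2 + 2k3 + k4) = 1.487420
x=0.150000, y=1.487420:
  k1 = f(0.150000, 1.487420) = 1.210669
  k2 = f(0.225000, 1.578221) = 1.176725
  k3 = f(0.225000, 1.575675) = 1.176037
  k4 = f(0.300000, 1.663826) = 1.145602
  y ← 1.487420 + (0.15/6)·(k1 + 2k2 + 2k3 + k4) = 1.663965
y(0.3) ≈ 1.6640

1.6640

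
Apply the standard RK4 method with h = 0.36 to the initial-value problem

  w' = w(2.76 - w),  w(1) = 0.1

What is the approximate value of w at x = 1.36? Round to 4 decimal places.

0.2538

RK4: k1 = f(x_n, w_n); k2 = f(x_n + h/2, w_n + (h/2)·k1); k3 = f(x_n + h/2, w_n + (h/2)·k2); k4 = f(x_n + h, w_n + h·k3); w_{n+1} = w_n + (h/6)·(k1 + 2k2 + 2k3 + k4).
x=1.000000, w=0.100000:
  k1 = f(1.000000, 0.100000) = 0.266000
  k2 = f(1.180000, 0.147880) = 0.386280
  k3 = f(1.180000, 0.169530) = 0.439163
  k4 = f(1.360000, 0.258099) = 0.645738
  w ← 0.100000 + (0.36/6)·(k1 + 2k2 + 2k3 + k4) = 0.253758
w(1.36) ≈ 0.2538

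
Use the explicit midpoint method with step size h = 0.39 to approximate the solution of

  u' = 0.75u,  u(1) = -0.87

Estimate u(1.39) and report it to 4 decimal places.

Midpoint: k1 = f(x_n, u_n); k2 = f(x_n + h/2, u_n + (h/2)·k1); u_{n+1} = u_n + h·k2.
x=1.000000, u=-0.870000:
  k1 = f(1.000000, -0.870000) = -0.652500
  k2 = f(1.195000, -0.997237) = -0.747928
  u ← -0.870000 + 0.39·(-0.747928) = -1.161692
u(1.39) ≈ -1.1617

-1.1617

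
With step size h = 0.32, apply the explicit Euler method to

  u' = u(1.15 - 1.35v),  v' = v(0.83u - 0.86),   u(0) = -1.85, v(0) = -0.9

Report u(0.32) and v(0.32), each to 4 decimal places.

Euler on (u,v): u_{n+1} = u_n + h·u', v_{n+1} = v_n + h·v'.
0.000000: (-1.850000, -0.900000); f=(-4.375250, 2.155950) → (-3.250080, -0.210096)
(u(0.32), v(0.32)) ≈ (-3.2501, -0.2101)

-3.2501, -0.2101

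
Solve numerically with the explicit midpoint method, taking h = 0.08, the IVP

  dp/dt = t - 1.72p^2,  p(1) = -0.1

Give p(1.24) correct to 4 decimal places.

0.1663

Midpoint: k1 = f(t_n, p_n); k2 = f(t_n + h/2, p_n + (h/2)·k1); p_{n+1} = p_n + h·k2.
t=1.000000, p=-0.100000:
  k1 = f(1.000000, -0.100000) = 0.982800
  k2 = f(1.040000, -0.060688) = 1.033665
  p ← -0.100000 + 0.08·1.033665 = -0.017307
t=1.080000, p=-0.017307:
  k1 = f(1.080000, -0.017307) = 1.079485
  k2 = f(1.120000, 0.025873) = 1.118849
  p ← -0.017307 + 0.08·1.118849 = 0.072201
t=1.160000, p=0.072201:
  k1 = f(1.160000, 0.072201) = 1.151034
  k2 = f(1.200000, 0.118242) = 1.175952
  p ← 0.072201 + 0.08·1.175952 = 0.166277
p(1.24) ≈ 0.1663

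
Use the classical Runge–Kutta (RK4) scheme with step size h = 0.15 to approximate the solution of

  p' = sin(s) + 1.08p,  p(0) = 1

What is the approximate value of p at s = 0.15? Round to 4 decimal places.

1.1877

RK4: k1 = f(s_n, p_n); k2 = f(s_n + h/2, p_n + (h/2)·k1); k3 = f(s_n + h/2, p_n + (h/2)·k2); k4 = f(s_n + h, p_n + h·k3); p_{n+1} = p_n + (h/6)·(k1 + 2k2 + 2k3 + k4).
s=0.000000, p=1.000000:
  k1 = f(0.000000, 1.000000) = 1.080000
  k2 = f(0.075000, 1.081000) = 1.242410
  k3 = f(0.075000, 1.093181) = 1.255565
  k4 = f(0.150000, 1.188335) = 1.432840
  p ← 1.000000 + (0.15/6)·(k1 + 2k2 + 2k3 + k4) = 1.187720
p(0.15) ≈ 1.1877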